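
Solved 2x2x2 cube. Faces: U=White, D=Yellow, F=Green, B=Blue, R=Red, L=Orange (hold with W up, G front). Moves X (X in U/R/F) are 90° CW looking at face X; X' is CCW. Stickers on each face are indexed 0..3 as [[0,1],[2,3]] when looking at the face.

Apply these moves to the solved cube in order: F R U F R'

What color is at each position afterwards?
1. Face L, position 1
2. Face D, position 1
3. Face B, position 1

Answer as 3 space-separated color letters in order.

After move 1 (F): F=GGGG U=WWOO R=WRWR D=RRYY L=OYOY
After move 2 (R): R=WWRR U=WGOG F=GRGY D=RBYB B=OBWB
After move 3 (U): U=OWGG F=WWGY R=OBRR B=OYWB L=GROY
After move 4 (F): F=GWYW U=OWYR R=GBGR D=ROYB L=GROB
After move 5 (R'): R=BRGG U=OWYO F=GWYR D=RWYW B=BYOB
Query 1: L[1] = R
Query 2: D[1] = W
Query 3: B[1] = Y

Answer: R W Y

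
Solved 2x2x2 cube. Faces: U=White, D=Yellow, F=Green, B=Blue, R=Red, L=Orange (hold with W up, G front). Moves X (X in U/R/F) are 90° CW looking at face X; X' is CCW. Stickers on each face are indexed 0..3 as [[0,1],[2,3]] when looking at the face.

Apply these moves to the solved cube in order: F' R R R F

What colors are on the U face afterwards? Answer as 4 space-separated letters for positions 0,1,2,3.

Answer: W B W W

Derivation:
After move 1 (F'): F=GGGG U=WWRR R=YRYR D=OOYY L=OWOW
After move 2 (R): R=YYRR U=WGRG F=GOGY D=OBYB B=RBWB
After move 3 (R): R=RYRY U=WORY F=GBGB D=OWYR B=GBGB
After move 4 (R): R=RRYY U=WBRB F=GWGR D=OGYG B=YBOB
After move 5 (F): F=GGRW U=WBWW R=RRBY D=YRYG L=OOOG
Query: U face = WBWW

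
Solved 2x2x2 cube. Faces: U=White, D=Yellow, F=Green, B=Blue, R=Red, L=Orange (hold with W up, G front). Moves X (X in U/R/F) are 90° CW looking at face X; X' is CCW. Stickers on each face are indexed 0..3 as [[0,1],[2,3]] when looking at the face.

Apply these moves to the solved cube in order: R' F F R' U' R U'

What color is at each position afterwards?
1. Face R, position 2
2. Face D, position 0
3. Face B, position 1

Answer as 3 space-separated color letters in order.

After move 1 (R'): R=RRRR U=WBWB F=GWGW D=YGYG B=YBYB
After move 2 (F): F=GGWW U=WBOO R=WRBR D=RRYG L=OYOG
After move 3 (F): F=WGWG U=WBGY R=OROR D=BWYG L=OROR
After move 4 (R'): R=RROO U=WYGY F=WBWY D=BGYG B=GBWB
After move 5 (U'): U=YYWG F=ORWY R=WBOO B=RRWB L=GBOR
After move 6 (R): R=OWOB U=YRWY F=OGWG D=BWYR B=GRYB
After move 7 (U'): U=RYYW F=GBWG R=OGOB B=OWYB L=GROR
Query 1: R[2] = O
Query 2: D[0] = B
Query 3: B[1] = W

Answer: O B W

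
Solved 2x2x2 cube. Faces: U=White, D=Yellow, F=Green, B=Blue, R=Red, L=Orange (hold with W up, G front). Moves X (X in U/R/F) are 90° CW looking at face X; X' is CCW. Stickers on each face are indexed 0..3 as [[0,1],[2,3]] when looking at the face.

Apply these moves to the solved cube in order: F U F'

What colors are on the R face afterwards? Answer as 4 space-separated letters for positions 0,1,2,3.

After move 1 (F): F=GGGG U=WWOO R=WRWR D=RRYY L=OYOY
After move 2 (U): U=OWOW F=WRGG R=BBWR B=OYBB L=GGOY
After move 3 (F'): F=RGWG U=OWBW R=RBRR D=GYYY L=GWOO
Query: R face = RBRR

Answer: R B R R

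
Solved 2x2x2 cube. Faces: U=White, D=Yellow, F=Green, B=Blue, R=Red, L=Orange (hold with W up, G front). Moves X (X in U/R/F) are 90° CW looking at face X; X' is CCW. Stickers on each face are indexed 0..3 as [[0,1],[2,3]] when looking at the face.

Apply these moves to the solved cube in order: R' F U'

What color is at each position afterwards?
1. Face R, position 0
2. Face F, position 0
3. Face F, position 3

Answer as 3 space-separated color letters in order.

After move 1 (R'): R=RRRR U=WBWB F=GWGW D=YGYG B=YBYB
After move 2 (F): F=GGWW U=WBOO R=WRBR D=RRYG L=OYOG
After move 3 (U'): U=BOWO F=OYWW R=GGBR B=WRYB L=YBOG
Query 1: R[0] = G
Query 2: F[0] = O
Query 3: F[3] = W

Answer: G O W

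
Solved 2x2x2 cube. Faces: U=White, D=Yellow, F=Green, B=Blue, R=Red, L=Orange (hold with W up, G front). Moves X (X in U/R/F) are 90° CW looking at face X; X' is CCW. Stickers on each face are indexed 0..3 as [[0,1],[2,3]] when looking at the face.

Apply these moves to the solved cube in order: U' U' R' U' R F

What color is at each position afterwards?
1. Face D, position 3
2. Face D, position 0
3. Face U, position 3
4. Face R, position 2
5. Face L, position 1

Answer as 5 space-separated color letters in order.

Answer: O R G W Y

Derivation:
After move 1 (U'): U=WWWW F=OOGG R=GGRR B=RRBB L=BBOO
After move 2 (U'): U=WWWW F=BBGG R=OORR B=GGBB L=RROO
After move 3 (R'): R=OROR U=WBWG F=BWGW D=YBYG B=YGYB
After move 4 (U'): U=BGWW F=RRGW R=BWOR B=ORYB L=YGOO
After move 5 (R): R=OBRW U=BRWW F=RBGG D=YYYO B=WRGB
After move 6 (F): F=GRGB U=BROG R=WBWW D=ROYO L=YYOY
Query 1: D[3] = O
Query 2: D[0] = R
Query 3: U[3] = G
Query 4: R[2] = W
Query 5: L[1] = Y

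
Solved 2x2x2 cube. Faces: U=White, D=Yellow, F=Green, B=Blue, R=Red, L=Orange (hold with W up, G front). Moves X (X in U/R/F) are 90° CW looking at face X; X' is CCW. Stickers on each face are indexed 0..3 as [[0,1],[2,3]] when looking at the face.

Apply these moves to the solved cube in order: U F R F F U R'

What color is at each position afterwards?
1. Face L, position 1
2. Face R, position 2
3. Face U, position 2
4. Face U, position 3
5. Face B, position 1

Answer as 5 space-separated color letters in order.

After move 1 (U): U=WWWW F=RRGG R=BBRR B=OOBB L=GGOO
After move 2 (F): F=GRGR U=WWOG R=WBWR D=RBYY L=GYOY
After move 3 (R): R=WWRB U=WROR F=GBGY D=RBYO B=GOWB
After move 4 (F): F=GGYB U=WRYY R=OWRB D=RWYO L=GROB
After move 5 (F): F=YGBG U=WRBR R=YWYB D=ROYO L=GROW
After move 6 (U): U=BWRR F=YWBG R=GOYB B=GRWB L=YGOW
After move 7 (R'): R=OBGY U=BWRG F=YWBR D=RWYG B=OROB
Query 1: L[1] = G
Query 2: R[2] = G
Query 3: U[2] = R
Query 4: U[3] = G
Query 5: B[1] = R

Answer: G G R G R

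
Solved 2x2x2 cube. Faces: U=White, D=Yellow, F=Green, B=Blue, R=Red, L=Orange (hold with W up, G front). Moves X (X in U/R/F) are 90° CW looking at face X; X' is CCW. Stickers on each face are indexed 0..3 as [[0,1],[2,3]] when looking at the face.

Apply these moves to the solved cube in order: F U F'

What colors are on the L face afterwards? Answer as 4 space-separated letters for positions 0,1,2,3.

Answer: G W O O

Derivation:
After move 1 (F): F=GGGG U=WWOO R=WRWR D=RRYY L=OYOY
After move 2 (U): U=OWOW F=WRGG R=BBWR B=OYBB L=GGOY
After move 3 (F'): F=RGWG U=OWBW R=RBRR D=GYYY L=GWOO
Query: L face = GWOO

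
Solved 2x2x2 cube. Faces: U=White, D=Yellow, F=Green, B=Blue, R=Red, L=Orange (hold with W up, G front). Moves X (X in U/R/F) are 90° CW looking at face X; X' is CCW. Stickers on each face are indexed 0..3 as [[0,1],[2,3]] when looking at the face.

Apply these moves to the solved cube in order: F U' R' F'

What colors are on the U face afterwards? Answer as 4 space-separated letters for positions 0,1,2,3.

Answer: W B G G

Derivation:
After move 1 (F): F=GGGG U=WWOO R=WRWR D=RRYY L=OYOY
After move 2 (U'): U=WOWO F=OYGG R=GGWR B=WRBB L=BBOY
After move 3 (R'): R=GRGW U=WBWW F=OOGO D=RYYG B=YRRB
After move 4 (F'): F=OOOG U=WBGG R=YRRW D=BYYG L=BWOW
Query: U face = WBGG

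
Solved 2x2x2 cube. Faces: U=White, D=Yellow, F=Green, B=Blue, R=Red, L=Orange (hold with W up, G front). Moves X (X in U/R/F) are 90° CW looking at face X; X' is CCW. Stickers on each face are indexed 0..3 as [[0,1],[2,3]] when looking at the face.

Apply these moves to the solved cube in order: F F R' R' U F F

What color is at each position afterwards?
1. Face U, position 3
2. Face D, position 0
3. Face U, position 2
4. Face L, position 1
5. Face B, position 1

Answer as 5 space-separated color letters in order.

Answer: W W W R R

Derivation:
After move 1 (F): F=GGGG U=WWOO R=WRWR D=RRYY L=OYOY
After move 2 (F): F=GGGG U=WWYY R=OROR D=WWYY L=OROR
After move 3 (R'): R=RROO U=WBYB F=GWGY D=WGYG B=YBWB
After move 4 (R'): R=RORO U=WWYY F=GBGB D=WWYY B=GBGB
After move 5 (U): U=YWYW F=ROGB R=GBRO B=ORGB L=GBOR
After move 6 (F): F=GRBO U=YWRB R=YBWO D=RGYY L=GWOW
After move 7 (F): F=BGOR U=YWWW R=RBBO D=WYYY L=GROG
Query 1: U[3] = W
Query 2: D[0] = W
Query 3: U[2] = W
Query 4: L[1] = R
Query 5: B[1] = R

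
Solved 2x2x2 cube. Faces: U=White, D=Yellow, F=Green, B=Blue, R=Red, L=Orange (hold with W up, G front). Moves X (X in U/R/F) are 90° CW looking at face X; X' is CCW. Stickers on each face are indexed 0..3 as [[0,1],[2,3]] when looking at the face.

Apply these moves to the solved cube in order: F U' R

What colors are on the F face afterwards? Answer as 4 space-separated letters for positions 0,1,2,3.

Answer: O R G Y

Derivation:
After move 1 (F): F=GGGG U=WWOO R=WRWR D=RRYY L=OYOY
After move 2 (U'): U=WOWO F=OYGG R=GGWR B=WRBB L=BBOY
After move 3 (R): R=WGRG U=WYWG F=ORGY D=RBYW B=OROB
Query: F face = ORGY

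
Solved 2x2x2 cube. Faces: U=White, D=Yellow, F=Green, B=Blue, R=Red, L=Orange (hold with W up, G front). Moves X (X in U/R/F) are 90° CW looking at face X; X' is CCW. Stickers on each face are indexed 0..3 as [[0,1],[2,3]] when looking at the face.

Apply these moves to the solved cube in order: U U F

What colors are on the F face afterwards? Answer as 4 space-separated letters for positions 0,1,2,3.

After move 1 (U): U=WWWW F=RRGG R=BBRR B=OOBB L=GGOO
After move 2 (U): U=WWWW F=BBGG R=OORR B=GGBB L=RROO
After move 3 (F): F=GBGB U=WWOR R=WOWR D=ROYY L=RYOY
Query: F face = GBGB

Answer: G B G B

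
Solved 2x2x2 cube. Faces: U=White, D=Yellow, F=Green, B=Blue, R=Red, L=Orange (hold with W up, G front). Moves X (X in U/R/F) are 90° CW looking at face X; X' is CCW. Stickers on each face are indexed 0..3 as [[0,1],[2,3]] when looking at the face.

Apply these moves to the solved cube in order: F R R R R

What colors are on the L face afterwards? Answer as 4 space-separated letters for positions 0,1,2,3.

Answer: O Y O Y

Derivation:
After move 1 (F): F=GGGG U=WWOO R=WRWR D=RRYY L=OYOY
After move 2 (R): R=WWRR U=WGOG F=GRGY D=RBYB B=OBWB
After move 3 (R): R=RWRW U=WROY F=GBGB D=RWYO B=GBGB
After move 4 (R): R=RRWW U=WBOB F=GWGO D=RGYG B=YBRB
After move 5 (R): R=WRWR U=WWOO F=GGGG D=RRYY B=BBBB
Query: L face = OYOY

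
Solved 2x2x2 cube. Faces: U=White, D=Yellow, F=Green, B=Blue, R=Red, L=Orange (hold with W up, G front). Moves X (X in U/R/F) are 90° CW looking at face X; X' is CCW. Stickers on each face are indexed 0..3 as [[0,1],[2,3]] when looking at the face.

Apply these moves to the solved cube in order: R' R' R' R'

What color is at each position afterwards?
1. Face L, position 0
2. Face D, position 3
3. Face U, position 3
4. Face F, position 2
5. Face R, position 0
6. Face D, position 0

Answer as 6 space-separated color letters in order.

Answer: O Y W G R Y

Derivation:
After move 1 (R'): R=RRRR U=WBWB F=GWGW D=YGYG B=YBYB
After move 2 (R'): R=RRRR U=WYWY F=GBGB D=YWYW B=GBGB
After move 3 (R'): R=RRRR U=WGWG F=GYGY D=YBYB B=WBWB
After move 4 (R'): R=RRRR U=WWWW F=GGGG D=YYYY B=BBBB
Query 1: L[0] = O
Query 2: D[3] = Y
Query 3: U[3] = W
Query 4: F[2] = G
Query 5: R[0] = R
Query 6: D[0] = Y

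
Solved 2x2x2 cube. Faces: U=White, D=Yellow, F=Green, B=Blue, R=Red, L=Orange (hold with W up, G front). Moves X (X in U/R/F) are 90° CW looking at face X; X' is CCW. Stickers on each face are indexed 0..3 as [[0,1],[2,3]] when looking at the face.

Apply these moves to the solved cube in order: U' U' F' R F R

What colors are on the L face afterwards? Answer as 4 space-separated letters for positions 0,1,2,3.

After move 1 (U'): U=WWWW F=OOGG R=GGRR B=RRBB L=BBOO
After move 2 (U'): U=WWWW F=BBGG R=OORR B=GGBB L=RROO
After move 3 (F'): F=BGBG U=WWOR R=YOYR D=ROYY L=RWOW
After move 4 (R): R=YYRO U=WGOG F=BOBY D=RBYG B=RGWB
After move 5 (F): F=BBYO U=WGWW R=OYGO D=RYYG L=RROB
After move 6 (R): R=GOOY U=WBWO F=BYYG D=RWYR B=WGGB
Query: L face = RROB

Answer: R R O B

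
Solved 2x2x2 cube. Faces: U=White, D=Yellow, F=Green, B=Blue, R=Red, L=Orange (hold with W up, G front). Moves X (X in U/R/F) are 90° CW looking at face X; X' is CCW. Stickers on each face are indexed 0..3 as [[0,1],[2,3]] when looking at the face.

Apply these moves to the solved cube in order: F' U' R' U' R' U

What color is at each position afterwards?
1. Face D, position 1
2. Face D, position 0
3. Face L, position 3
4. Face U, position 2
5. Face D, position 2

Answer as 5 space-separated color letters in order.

Answer: B O W G Y

Derivation:
After move 1 (F'): F=GGGG U=WWRR R=YRYR D=OOYY L=OWOW
After move 2 (U'): U=WRWR F=OWGG R=GGYR B=YRBB L=BBOW
After move 3 (R'): R=GRGY U=WBWY F=ORGR D=OWYG B=YROB
After move 4 (U'): U=BYWW F=BBGR R=ORGY B=GROB L=YROW
After move 5 (R'): R=RYOG U=BOWG F=BYGW D=OBYR B=GRWB
After move 6 (U): U=WBGO F=RYGW R=GROG B=YRWB L=BYOW
Query 1: D[1] = B
Query 2: D[0] = O
Query 3: L[3] = W
Query 4: U[2] = G
Query 5: D[2] = Y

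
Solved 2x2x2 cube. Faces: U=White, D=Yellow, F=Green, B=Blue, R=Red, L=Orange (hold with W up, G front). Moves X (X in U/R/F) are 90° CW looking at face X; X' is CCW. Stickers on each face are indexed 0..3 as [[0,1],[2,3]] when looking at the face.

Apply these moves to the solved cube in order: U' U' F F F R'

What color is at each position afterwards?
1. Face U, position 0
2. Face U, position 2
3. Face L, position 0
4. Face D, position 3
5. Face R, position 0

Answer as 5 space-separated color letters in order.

After move 1 (U'): U=WWWW F=OOGG R=GGRR B=RRBB L=BBOO
After move 2 (U'): U=WWWW F=BBGG R=OORR B=GGBB L=RROO
After move 3 (F): F=GBGB U=WWOR R=WOWR D=ROYY L=RYOY
After move 4 (F): F=GGBB U=WWYY R=OORR D=WWYY L=RROO
After move 5 (F): F=BGBG U=WWOR R=YOYR D=ROYY L=RWOW
After move 6 (R'): R=ORYY U=WBOG F=BWBR D=RGYG B=YGOB
Query 1: U[0] = W
Query 2: U[2] = O
Query 3: L[0] = R
Query 4: D[3] = G
Query 5: R[0] = O

Answer: W O R G O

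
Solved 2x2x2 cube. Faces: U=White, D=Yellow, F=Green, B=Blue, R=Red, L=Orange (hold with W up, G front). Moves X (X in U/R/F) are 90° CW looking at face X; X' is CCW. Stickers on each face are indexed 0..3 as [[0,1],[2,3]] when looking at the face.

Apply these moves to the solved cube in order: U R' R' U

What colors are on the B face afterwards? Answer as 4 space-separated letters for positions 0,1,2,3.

Answer: G G R B

Derivation:
After move 1 (U): U=WWWW F=RRGG R=BBRR B=OOBB L=GGOO
After move 2 (R'): R=BRBR U=WBWO F=RWGW D=YRYG B=YOYB
After move 3 (R'): R=RRBB U=WYWY F=RBGO D=YWYW B=GORB
After move 4 (U): U=WWYY F=RRGO R=GOBB B=GGRB L=RBOO
Query: B face = GGRB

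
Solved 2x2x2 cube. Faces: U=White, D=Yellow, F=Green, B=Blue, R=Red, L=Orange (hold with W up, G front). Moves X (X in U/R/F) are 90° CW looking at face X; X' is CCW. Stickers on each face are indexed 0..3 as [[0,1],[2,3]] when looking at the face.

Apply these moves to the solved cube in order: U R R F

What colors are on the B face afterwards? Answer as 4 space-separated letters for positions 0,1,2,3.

After move 1 (U): U=WWWW F=RRGG R=BBRR B=OOBB L=GGOO
After move 2 (R): R=RBRB U=WRWG F=RYGY D=YBYO B=WOWB
After move 3 (R): R=RRBB U=WYWY F=RBGO D=YWYW B=GORB
After move 4 (F): F=GROB U=WYOG R=WRYB D=BRYW L=GYOW
Query: B face = GORB

Answer: G O R B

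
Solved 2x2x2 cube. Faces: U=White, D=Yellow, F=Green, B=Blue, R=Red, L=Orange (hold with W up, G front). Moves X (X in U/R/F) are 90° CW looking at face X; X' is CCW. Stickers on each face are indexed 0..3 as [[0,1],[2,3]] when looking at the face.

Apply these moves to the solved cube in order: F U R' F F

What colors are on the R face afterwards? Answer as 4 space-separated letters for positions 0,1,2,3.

After move 1 (F): F=GGGG U=WWOO R=WRWR D=RRYY L=OYOY
After move 2 (U): U=OWOW F=WRGG R=BBWR B=OYBB L=GGOY
After move 3 (R'): R=BRBW U=OBOO F=WWGW D=RRYG B=YYRB
After move 4 (F): F=GWWW U=OBYG R=OROW D=BBYG L=GROR
After move 5 (F): F=WGWW U=OBRR R=YRGW D=OOYG L=GBOB
Query: R face = YRGW

Answer: Y R G W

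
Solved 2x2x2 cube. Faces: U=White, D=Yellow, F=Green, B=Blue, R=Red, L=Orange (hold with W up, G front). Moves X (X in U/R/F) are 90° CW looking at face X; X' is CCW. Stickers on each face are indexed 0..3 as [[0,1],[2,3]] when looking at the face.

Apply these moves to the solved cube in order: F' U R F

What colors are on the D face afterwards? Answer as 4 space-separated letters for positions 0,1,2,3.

After move 1 (F'): F=GGGG U=WWRR R=YRYR D=OOYY L=OWOW
After move 2 (U): U=RWRW F=YRGG R=BBYR B=OWBB L=GGOW
After move 3 (R): R=YBRB U=RRRG F=YOGY D=OBYO B=WWWB
After move 4 (F): F=GYYO U=RRWG R=RBGB D=RYYO L=GOOB
Query: D face = RYYO

Answer: R Y Y O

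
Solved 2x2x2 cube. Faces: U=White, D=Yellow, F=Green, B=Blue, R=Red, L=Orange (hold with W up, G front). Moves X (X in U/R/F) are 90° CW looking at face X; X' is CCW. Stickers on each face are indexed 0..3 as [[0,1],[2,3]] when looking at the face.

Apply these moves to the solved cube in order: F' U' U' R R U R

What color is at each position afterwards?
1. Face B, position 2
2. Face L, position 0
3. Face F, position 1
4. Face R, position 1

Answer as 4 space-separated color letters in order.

Answer: R B R G

Derivation:
After move 1 (F'): F=GGGG U=WWRR R=YRYR D=OOYY L=OWOW
After move 2 (U'): U=WRWR F=OWGG R=GGYR B=YRBB L=BBOW
After move 3 (U'): U=RRWW F=BBGG R=OWYR B=GGBB L=YROW
After move 4 (R): R=YORW U=RBWG F=BOGY D=OBYG B=WGRB
After move 5 (R): R=RYWO U=ROWY F=BBGG D=ORYW B=GGBB
After move 6 (U): U=WRYO F=RYGG R=GGWO B=YRBB L=BBOW
After move 7 (R): R=WGOG U=WYYG F=RRGW D=OBYY B=ORRB
Query 1: B[2] = R
Query 2: L[0] = B
Query 3: F[1] = R
Query 4: R[1] = G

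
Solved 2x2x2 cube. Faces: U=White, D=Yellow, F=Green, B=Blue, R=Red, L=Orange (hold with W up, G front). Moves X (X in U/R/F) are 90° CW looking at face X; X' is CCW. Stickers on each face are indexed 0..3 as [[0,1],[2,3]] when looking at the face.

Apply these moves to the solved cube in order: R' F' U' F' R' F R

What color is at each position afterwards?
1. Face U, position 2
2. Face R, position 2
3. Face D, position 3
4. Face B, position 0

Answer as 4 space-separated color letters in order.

After move 1 (R'): R=RRRR U=WBWB F=GWGW D=YGYG B=YBYB
After move 2 (F'): F=WWGG U=WBRR R=GRYR D=OOYG L=OBOW
After move 3 (U'): U=BRWR F=OBGG R=WWYR B=GRYB L=YBOW
After move 4 (F'): F=BGOG U=BRWY R=OWOR D=BWYG L=YROW
After move 5 (R'): R=WROO U=BYWG F=BROY D=BGYG B=GRWB
After move 6 (F): F=OBYR U=BYWR R=WRGO D=OWYG L=YBOG
After move 7 (R): R=GWOR U=BBWR F=OWYG D=OWYG B=RRYB
Query 1: U[2] = W
Query 2: R[2] = O
Query 3: D[3] = G
Query 4: B[0] = R

Answer: W O G R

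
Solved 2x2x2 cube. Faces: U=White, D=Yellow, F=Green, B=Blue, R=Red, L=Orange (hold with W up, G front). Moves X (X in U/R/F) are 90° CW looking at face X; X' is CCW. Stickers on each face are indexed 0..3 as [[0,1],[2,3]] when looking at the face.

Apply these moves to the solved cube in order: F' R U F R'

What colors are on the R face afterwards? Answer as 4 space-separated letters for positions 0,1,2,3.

After move 1 (F'): F=GGGG U=WWRR R=YRYR D=OOYY L=OWOW
After move 2 (R): R=YYRR U=WGRG F=GOGY D=OBYB B=RBWB
After move 3 (U): U=RWGG F=YYGY R=RBRR B=OWWB L=GOOW
After move 4 (F): F=GYYY U=RWWO R=GBGR D=RRYB L=GOOB
After move 5 (R'): R=BRGG U=RWWO F=GWYO D=RYYY B=BWRB
Query: R face = BRGG

Answer: B R G G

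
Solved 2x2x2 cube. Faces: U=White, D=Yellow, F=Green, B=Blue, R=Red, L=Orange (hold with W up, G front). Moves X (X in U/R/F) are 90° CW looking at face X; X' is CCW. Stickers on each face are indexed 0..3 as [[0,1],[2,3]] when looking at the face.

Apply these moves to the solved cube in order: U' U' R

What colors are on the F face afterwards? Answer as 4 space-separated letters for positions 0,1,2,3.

After move 1 (U'): U=WWWW F=OOGG R=GGRR B=RRBB L=BBOO
After move 2 (U'): U=WWWW F=BBGG R=OORR B=GGBB L=RROO
After move 3 (R): R=RORO U=WBWG F=BYGY D=YBYG B=WGWB
Query: F face = BYGY

Answer: B Y G Y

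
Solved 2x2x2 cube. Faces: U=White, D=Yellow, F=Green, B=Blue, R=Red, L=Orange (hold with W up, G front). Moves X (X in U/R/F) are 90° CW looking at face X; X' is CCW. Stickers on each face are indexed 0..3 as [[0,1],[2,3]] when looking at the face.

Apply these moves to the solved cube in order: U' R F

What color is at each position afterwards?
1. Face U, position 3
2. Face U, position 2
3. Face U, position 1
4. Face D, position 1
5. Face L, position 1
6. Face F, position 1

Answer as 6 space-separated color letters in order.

Answer: B O O R Y O

Derivation:
After move 1 (U'): U=WWWW F=OOGG R=GGRR B=RRBB L=BBOO
After move 2 (R): R=RGRG U=WOWG F=OYGY D=YBYR B=WRWB
After move 3 (F): F=GOYY U=WOOB R=WGGG D=RRYR L=BYOB
Query 1: U[3] = B
Query 2: U[2] = O
Query 3: U[1] = O
Query 4: D[1] = R
Query 5: L[1] = Y
Query 6: F[1] = O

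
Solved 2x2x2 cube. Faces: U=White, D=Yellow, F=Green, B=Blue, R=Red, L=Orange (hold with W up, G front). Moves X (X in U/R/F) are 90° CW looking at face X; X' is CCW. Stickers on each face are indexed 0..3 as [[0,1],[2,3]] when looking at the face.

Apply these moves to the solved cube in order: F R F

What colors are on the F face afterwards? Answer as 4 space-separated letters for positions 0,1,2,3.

After move 1 (F): F=GGGG U=WWOO R=WRWR D=RRYY L=OYOY
After move 2 (R): R=WWRR U=WGOG F=GRGY D=RBYB B=OBWB
After move 3 (F): F=GGYR U=WGYY R=OWGR D=RWYB L=OROB
Query: F face = GGYR

Answer: G G Y R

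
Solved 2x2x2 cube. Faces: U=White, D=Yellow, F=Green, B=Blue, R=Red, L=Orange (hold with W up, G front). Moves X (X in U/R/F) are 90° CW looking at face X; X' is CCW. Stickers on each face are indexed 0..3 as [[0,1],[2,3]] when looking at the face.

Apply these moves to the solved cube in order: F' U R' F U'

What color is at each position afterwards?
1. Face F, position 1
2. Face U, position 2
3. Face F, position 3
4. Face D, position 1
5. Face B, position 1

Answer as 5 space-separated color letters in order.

After move 1 (F'): F=GGGG U=WWRR R=YRYR D=OOYY L=OWOW
After move 2 (U): U=RWRW F=YRGG R=BBYR B=OWBB L=GGOW
After move 3 (R'): R=BRBY U=RBRO F=YWGW D=ORYG B=YWOB
After move 4 (F): F=GYWW U=RBWG R=RROY D=BBYG L=GOOR
After move 5 (U'): U=BGRW F=GOWW R=GYOY B=RROB L=YWOR
Query 1: F[1] = O
Query 2: U[2] = R
Query 3: F[3] = W
Query 4: D[1] = B
Query 5: B[1] = R

Answer: O R W B R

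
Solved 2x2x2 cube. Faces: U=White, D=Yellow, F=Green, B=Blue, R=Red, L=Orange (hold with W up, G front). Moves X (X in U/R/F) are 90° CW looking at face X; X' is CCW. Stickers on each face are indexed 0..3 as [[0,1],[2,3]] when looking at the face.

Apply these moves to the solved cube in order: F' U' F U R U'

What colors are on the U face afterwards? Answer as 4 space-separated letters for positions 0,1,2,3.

Answer: G W W B

Derivation:
After move 1 (F'): F=GGGG U=WWRR R=YRYR D=OOYY L=OWOW
After move 2 (U'): U=WRWR F=OWGG R=GGYR B=YRBB L=BBOW
After move 3 (F): F=GOGW U=WRWB R=WGRR D=YGYY L=BOOO
After move 4 (U): U=WWBR F=WGGW R=YRRR B=BOBB L=GOOO
After move 5 (R): R=RYRR U=WGBW F=WGGY D=YBYB B=ROWB
After move 6 (U'): U=GWWB F=GOGY R=WGRR B=RYWB L=ROOO
Query: U face = GWWB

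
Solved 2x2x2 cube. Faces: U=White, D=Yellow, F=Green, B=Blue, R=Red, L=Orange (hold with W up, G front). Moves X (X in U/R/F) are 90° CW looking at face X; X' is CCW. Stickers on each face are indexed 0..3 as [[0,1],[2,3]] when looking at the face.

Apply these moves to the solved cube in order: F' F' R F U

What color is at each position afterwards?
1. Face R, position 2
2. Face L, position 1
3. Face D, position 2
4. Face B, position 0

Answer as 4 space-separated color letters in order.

After move 1 (F'): F=GGGG U=WWRR R=YRYR D=OOYY L=OWOW
After move 2 (F'): F=GGGG U=WWYY R=OROR D=WWYY L=OROR
After move 3 (R): R=OORR U=WGYG F=GWGY D=WBYB B=YBWB
After move 4 (F): F=GGYW U=WGRR R=YOGR D=ROYB L=OWOB
After move 5 (U): U=RWRG F=YOYW R=YBGR B=OWWB L=GGOB
Query 1: R[2] = G
Query 2: L[1] = G
Query 3: D[2] = Y
Query 4: B[0] = O

Answer: G G Y O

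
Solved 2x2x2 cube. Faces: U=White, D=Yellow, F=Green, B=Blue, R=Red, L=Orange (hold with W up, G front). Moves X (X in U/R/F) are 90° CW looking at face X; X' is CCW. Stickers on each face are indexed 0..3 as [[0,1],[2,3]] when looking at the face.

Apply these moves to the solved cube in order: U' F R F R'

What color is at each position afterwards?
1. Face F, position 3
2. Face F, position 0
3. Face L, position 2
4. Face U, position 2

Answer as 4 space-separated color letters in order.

After move 1 (U'): U=WWWW F=OOGG R=GGRR B=RRBB L=BBOO
After move 2 (F): F=GOGO U=WWOB R=WGWR D=RGYY L=BYOY
After move 3 (R): R=WWRG U=WOOO F=GGGY D=RBYR B=BRWB
After move 4 (F): F=GGYG U=WOYY R=OWOG D=RWYR L=BROB
After move 5 (R'): R=WGOO U=WWYB F=GOYY D=RGYG B=RRWB
Query 1: F[3] = Y
Query 2: F[0] = G
Query 3: L[2] = O
Query 4: U[2] = Y

Answer: Y G O Y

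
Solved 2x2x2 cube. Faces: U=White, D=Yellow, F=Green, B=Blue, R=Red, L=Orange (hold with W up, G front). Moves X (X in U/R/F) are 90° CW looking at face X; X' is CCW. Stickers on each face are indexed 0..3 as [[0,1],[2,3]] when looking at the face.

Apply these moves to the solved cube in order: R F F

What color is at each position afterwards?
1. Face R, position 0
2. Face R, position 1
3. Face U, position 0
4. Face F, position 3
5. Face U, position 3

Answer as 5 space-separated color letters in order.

Answer: O R W G Y

Derivation:
After move 1 (R): R=RRRR U=WGWG F=GYGY D=YBYB B=WBWB
After move 2 (F): F=GGYY U=WGOO R=WRGR D=RRYB L=OYOB
After move 3 (F): F=YGYG U=WGBY R=OROR D=GWYB L=OROR
Query 1: R[0] = O
Query 2: R[1] = R
Query 3: U[0] = W
Query 4: F[3] = G
Query 5: U[3] = Y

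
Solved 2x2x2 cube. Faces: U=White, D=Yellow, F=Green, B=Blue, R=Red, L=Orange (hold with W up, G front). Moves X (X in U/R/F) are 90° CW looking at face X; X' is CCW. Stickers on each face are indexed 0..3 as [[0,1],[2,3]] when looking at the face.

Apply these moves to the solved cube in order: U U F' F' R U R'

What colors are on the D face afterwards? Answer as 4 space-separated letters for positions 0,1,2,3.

After move 1 (U): U=WWWW F=RRGG R=BBRR B=OOBB L=GGOO
After move 2 (U): U=WWWW F=BBGG R=OORR B=GGBB L=RROO
After move 3 (F'): F=BGBG U=WWOR R=YOYR D=ROYY L=RWOW
After move 4 (F'): F=GGBB U=WWYY R=OORR D=WWYY L=RROO
After move 5 (R): R=RORO U=WGYB F=GWBY D=WBYG B=YGWB
After move 6 (U): U=YWBG F=ROBY R=YGRO B=RRWB L=GWOO
After move 7 (R'): R=GOYR U=YWBR F=RWBG D=WOYY B=GRBB
Query: D face = WOYY

Answer: W O Y Y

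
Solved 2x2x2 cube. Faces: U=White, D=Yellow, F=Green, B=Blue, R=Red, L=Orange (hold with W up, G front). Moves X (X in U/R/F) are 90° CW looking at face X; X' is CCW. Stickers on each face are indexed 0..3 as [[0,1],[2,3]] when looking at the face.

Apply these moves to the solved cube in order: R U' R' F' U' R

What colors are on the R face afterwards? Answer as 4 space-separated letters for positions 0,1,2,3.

After move 1 (R): R=RRRR U=WGWG F=GYGY D=YBYB B=WBWB
After move 2 (U'): U=GGWW F=OOGY R=GYRR B=RRWB L=WBOO
After move 3 (R'): R=YRGR U=GWWR F=OGGW D=YOYY B=BRBB
After move 4 (F'): F=GWOG U=GWYG R=ORYR D=BOYY L=WROW
After move 5 (U'): U=WGGY F=WROG R=GWYR B=ORBB L=BROW
After move 6 (R): R=YGRW U=WRGG F=WOOY D=BBYO B=YRGB
Query: R face = YGRW

Answer: Y G R W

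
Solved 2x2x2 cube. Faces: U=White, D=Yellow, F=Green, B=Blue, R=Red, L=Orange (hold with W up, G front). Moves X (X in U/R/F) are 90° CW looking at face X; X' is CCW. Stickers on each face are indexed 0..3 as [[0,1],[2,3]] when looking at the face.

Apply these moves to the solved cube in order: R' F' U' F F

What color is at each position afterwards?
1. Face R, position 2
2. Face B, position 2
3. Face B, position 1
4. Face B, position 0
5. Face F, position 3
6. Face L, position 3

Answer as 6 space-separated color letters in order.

After move 1 (R'): R=RRRR U=WBWB F=GWGW D=YGYG B=YBYB
After move 2 (F'): F=WWGG U=WBRR R=GRYR D=OOYG L=OBOW
After move 3 (U'): U=BRWR F=OBGG R=WWYR B=GRYB L=YBOW
After move 4 (F): F=GOGB U=BRWB R=WWRR D=YWYG L=YOOO
After move 5 (F): F=GGBO U=BROO R=WWBR D=RWYG L=YYOW
Query 1: R[2] = B
Query 2: B[2] = Y
Query 3: B[1] = R
Query 4: B[0] = G
Query 5: F[3] = O
Query 6: L[3] = W

Answer: B Y R G O W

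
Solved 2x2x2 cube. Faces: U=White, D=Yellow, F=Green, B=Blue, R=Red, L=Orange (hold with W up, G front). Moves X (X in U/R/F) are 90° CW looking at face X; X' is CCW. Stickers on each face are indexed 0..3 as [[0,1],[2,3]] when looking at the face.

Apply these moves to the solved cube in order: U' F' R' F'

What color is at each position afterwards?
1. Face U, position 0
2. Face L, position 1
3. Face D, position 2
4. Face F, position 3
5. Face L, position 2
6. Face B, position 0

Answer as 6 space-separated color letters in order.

After move 1 (U'): U=WWWW F=OOGG R=GGRR B=RRBB L=BBOO
After move 2 (F'): F=OGOG U=WWGR R=YGYR D=BOYY L=BWOW
After move 3 (R'): R=GRYY U=WBGR F=OWOR D=BGYG B=YROB
After move 4 (F'): F=WROO U=WBGY R=GRBY D=WWYG L=BROG
Query 1: U[0] = W
Query 2: L[1] = R
Query 3: D[2] = Y
Query 4: F[3] = O
Query 5: L[2] = O
Query 6: B[0] = Y

Answer: W R Y O O Y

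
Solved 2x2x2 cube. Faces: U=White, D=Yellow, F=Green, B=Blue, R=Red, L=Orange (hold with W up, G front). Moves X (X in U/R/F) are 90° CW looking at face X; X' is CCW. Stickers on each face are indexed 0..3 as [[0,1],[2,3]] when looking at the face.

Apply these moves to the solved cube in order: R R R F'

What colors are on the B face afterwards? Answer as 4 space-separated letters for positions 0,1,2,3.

After move 1 (R): R=RRRR U=WGWG F=GYGY D=YBYB B=WBWB
After move 2 (R): R=RRRR U=WYWY F=GBGB D=YWYW B=GBGB
After move 3 (R): R=RRRR U=WBWB F=GWGW D=YGYG B=YBYB
After move 4 (F'): F=WWGG U=WBRR R=GRYR D=OOYG L=OBOW
Query: B face = YBYB

Answer: Y B Y B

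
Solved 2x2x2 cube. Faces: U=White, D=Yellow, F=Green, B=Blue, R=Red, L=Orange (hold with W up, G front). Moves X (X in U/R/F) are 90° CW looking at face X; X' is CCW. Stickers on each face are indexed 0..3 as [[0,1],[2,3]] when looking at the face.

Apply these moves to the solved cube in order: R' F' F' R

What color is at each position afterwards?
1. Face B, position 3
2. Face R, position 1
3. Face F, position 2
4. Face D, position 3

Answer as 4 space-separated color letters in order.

Answer: B O W Y

Derivation:
After move 1 (R'): R=RRRR U=WBWB F=GWGW D=YGYG B=YBYB
After move 2 (F'): F=WWGG U=WBRR R=GRYR D=OOYG L=OBOW
After move 3 (F'): F=WGWG U=WBGY R=OROR D=BWYG L=OROR
After move 4 (R): R=OORR U=WGGG F=WWWG D=BYYY B=YBBB
Query 1: B[3] = B
Query 2: R[1] = O
Query 3: F[2] = W
Query 4: D[3] = Y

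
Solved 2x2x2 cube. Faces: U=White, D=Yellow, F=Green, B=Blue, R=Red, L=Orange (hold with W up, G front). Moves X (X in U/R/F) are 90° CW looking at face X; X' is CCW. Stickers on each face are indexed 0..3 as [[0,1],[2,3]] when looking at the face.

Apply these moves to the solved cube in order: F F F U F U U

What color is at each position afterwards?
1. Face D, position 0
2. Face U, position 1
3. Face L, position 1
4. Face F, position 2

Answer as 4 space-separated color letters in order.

Answer: Y W B G

Derivation:
After move 1 (F): F=GGGG U=WWOO R=WRWR D=RRYY L=OYOY
After move 2 (F): F=GGGG U=WWYY R=OROR D=WWYY L=OROR
After move 3 (F): F=GGGG U=WWRR R=YRYR D=OOYY L=OWOW
After move 4 (U): U=RWRW F=YRGG R=BBYR B=OWBB L=GGOW
After move 5 (F): F=GYGR U=RWWG R=RBWR D=YBYY L=GOOO
After move 6 (U): U=WRGW F=RBGR R=OWWR B=GOBB L=GYOO
After move 7 (U): U=GWWR F=OWGR R=GOWR B=GYBB L=RBOO
Query 1: D[0] = Y
Query 2: U[1] = W
Query 3: L[1] = B
Query 4: F[2] = G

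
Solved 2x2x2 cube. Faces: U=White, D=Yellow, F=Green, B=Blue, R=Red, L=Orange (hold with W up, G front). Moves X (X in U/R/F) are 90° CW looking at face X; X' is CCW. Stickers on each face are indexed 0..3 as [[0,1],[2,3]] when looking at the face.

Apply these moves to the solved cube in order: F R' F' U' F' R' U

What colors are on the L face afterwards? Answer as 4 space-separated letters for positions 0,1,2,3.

After move 1 (F): F=GGGG U=WWOO R=WRWR D=RRYY L=OYOY
After move 2 (R'): R=RRWW U=WBOB F=GWGO D=RGYG B=YBRB
After move 3 (F'): F=WOGG U=WBRW R=GRRW D=YYYG L=OBOO
After move 4 (U'): U=BWWR F=OBGG R=WORW B=GRRB L=YBOO
After move 5 (F'): F=BGOG U=BWWR R=YOYW D=BOYG L=YROW
After move 6 (R'): R=OWYY U=BRWG F=BWOR D=BGYG B=GROB
After move 7 (U): U=WBGR F=OWOR R=GRYY B=YROB L=BWOW
Query: L face = BWOW

Answer: B W O W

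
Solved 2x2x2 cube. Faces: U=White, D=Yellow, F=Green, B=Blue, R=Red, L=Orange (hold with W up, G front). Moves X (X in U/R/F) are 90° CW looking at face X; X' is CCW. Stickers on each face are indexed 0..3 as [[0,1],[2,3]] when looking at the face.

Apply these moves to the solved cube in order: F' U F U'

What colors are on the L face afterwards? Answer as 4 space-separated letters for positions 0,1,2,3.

After move 1 (F'): F=GGGG U=WWRR R=YRYR D=OOYY L=OWOW
After move 2 (U): U=RWRW F=YRGG R=BBYR B=OWBB L=GGOW
After move 3 (F): F=GYGR U=RWWG R=RBWR D=YBYY L=GOOO
After move 4 (U'): U=WGRW F=GOGR R=GYWR B=RBBB L=OWOO
Query: L face = OWOO

Answer: O W O O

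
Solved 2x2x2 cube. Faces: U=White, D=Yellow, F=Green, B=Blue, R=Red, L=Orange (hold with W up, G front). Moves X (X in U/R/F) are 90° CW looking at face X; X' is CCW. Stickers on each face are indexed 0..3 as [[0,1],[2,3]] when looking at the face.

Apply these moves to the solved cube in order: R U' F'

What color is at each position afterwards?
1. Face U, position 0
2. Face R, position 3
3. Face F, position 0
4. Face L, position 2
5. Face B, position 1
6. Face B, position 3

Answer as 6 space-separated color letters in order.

Answer: G R O O R B

Derivation:
After move 1 (R): R=RRRR U=WGWG F=GYGY D=YBYB B=WBWB
After move 2 (U'): U=GGWW F=OOGY R=GYRR B=RRWB L=WBOO
After move 3 (F'): F=OYOG U=GGGR R=BYYR D=BOYB L=WWOW
Query 1: U[0] = G
Query 2: R[3] = R
Query 3: F[0] = O
Query 4: L[2] = O
Query 5: B[1] = R
Query 6: B[3] = B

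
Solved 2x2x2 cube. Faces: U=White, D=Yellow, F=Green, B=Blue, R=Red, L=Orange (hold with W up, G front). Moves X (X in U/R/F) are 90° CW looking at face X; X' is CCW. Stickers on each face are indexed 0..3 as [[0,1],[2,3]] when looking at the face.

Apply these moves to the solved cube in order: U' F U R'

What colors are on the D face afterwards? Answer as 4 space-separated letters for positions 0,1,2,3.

After move 1 (U'): U=WWWW F=OOGG R=GGRR B=RRBB L=BBOO
After move 2 (F): F=GOGO U=WWOB R=WGWR D=RGYY L=BYOY
After move 3 (U): U=OWBW F=WGGO R=RRWR B=BYBB L=GOOY
After move 4 (R'): R=RRRW U=OBBB F=WWGW D=RGYO B=YYGB
Query: D face = RGYO

Answer: R G Y O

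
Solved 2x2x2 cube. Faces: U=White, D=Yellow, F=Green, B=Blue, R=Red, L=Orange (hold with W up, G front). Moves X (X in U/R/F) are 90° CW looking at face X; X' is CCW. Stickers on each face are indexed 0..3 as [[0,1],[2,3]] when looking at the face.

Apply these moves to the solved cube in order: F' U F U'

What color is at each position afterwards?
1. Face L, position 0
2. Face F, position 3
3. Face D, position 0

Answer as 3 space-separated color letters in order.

After move 1 (F'): F=GGGG U=WWRR R=YRYR D=OOYY L=OWOW
After move 2 (U): U=RWRW F=YRGG R=BBYR B=OWBB L=GGOW
After move 3 (F): F=GYGR U=RWWG R=RBWR D=YBYY L=GOOO
After move 4 (U'): U=WGRW F=GOGR R=GYWR B=RBBB L=OWOO
Query 1: L[0] = O
Query 2: F[3] = R
Query 3: D[0] = Y

Answer: O R Y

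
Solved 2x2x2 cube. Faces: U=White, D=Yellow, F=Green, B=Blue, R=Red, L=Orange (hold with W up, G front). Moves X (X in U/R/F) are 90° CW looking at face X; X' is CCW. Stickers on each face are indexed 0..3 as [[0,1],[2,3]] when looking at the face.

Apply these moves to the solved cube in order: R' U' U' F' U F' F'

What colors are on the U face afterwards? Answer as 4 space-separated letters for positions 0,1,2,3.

After move 1 (R'): R=RRRR U=WBWB F=GWGW D=YGYG B=YBYB
After move 2 (U'): U=BBWW F=OOGW R=GWRR B=RRYB L=YBOO
After move 3 (U'): U=BWBW F=YBGW R=OORR B=GWYB L=RROO
After move 4 (F'): F=BWYG U=BWOR R=GOYR D=ROYG L=RWOB
After move 5 (U): U=OBRW F=GOYG R=GWYR B=RWYB L=BWOB
After move 6 (F'): F=OGGY U=OBGY R=OWRR D=WBYG L=BWOR
After move 7 (F'): F=GYOG U=OBOR R=BWWR D=WRYG L=BYOG
Query: U face = OBOR

Answer: O B O R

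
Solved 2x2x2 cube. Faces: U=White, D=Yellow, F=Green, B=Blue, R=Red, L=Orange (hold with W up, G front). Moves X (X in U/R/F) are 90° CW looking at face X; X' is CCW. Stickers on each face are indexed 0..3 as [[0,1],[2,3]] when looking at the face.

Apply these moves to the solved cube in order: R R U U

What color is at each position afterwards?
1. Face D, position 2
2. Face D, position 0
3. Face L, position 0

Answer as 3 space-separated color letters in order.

Answer: Y Y R

Derivation:
After move 1 (R): R=RRRR U=WGWG F=GYGY D=YBYB B=WBWB
After move 2 (R): R=RRRR U=WYWY F=GBGB D=YWYW B=GBGB
After move 3 (U): U=WWYY F=RRGB R=GBRR B=OOGB L=GBOO
After move 4 (U): U=YWYW F=GBGB R=OORR B=GBGB L=RROO
Query 1: D[2] = Y
Query 2: D[0] = Y
Query 3: L[0] = R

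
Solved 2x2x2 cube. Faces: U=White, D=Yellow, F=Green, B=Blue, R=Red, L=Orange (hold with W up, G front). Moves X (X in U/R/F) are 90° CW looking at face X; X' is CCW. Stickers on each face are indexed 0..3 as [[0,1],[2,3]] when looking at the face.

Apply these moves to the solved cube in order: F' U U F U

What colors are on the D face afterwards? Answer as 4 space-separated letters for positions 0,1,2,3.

Answer: Y O Y Y

Derivation:
After move 1 (F'): F=GGGG U=WWRR R=YRYR D=OOYY L=OWOW
After move 2 (U): U=RWRW F=YRGG R=BBYR B=OWBB L=GGOW
After move 3 (U): U=RRWW F=BBGG R=OWYR B=GGBB L=YROW
After move 4 (F): F=GBGB U=RRWR R=WWWR D=YOYY L=YOOO
After move 5 (U): U=WRRR F=WWGB R=GGWR B=YOBB L=GBOO
Query: D face = YOYY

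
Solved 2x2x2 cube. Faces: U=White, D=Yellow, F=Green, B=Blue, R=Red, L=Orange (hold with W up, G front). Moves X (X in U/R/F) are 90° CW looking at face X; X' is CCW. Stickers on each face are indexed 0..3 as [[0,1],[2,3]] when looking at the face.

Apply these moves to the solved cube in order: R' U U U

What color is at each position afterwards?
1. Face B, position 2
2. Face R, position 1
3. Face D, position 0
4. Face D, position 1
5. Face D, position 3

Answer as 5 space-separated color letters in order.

Answer: Y W Y G G

Derivation:
After move 1 (R'): R=RRRR U=WBWB F=GWGW D=YGYG B=YBYB
After move 2 (U): U=WWBB F=RRGW R=YBRR B=OOYB L=GWOO
After move 3 (U): U=BWBW F=YBGW R=OORR B=GWYB L=RROO
After move 4 (U): U=BBWW F=OOGW R=GWRR B=RRYB L=YBOO
Query 1: B[2] = Y
Query 2: R[1] = W
Query 3: D[0] = Y
Query 4: D[1] = G
Query 5: D[3] = G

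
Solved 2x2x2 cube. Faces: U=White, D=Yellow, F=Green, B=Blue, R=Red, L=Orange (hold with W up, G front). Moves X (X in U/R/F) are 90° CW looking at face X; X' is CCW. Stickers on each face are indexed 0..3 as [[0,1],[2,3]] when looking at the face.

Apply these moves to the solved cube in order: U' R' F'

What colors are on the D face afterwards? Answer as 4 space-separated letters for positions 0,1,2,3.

After move 1 (U'): U=WWWW F=OOGG R=GGRR B=RRBB L=BBOO
After move 2 (R'): R=GRGR U=WBWR F=OWGW D=YOYG B=YRYB
After move 3 (F'): F=WWOG U=WBGG R=ORYR D=BOYG L=BROW
Query: D face = BOYG

Answer: B O Y G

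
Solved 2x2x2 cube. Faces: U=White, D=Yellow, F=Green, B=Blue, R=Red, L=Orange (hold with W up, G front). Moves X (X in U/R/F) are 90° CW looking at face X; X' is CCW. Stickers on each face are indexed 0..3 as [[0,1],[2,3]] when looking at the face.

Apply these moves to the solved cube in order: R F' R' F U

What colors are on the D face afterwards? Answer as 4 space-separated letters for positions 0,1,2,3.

Answer: B R Y G

Derivation:
After move 1 (R): R=RRRR U=WGWG F=GYGY D=YBYB B=WBWB
After move 2 (F'): F=YYGG U=WGRR R=BRYR D=OOYB L=OGOW
After move 3 (R'): R=RRBY U=WWRW F=YGGR D=OYYG B=BBOB
After move 4 (F): F=GYRG U=WWWG R=RRWY D=BRYG L=OOOY
After move 5 (U): U=WWGW F=RRRG R=BBWY B=OOOB L=GYOY
Query: D face = BRYG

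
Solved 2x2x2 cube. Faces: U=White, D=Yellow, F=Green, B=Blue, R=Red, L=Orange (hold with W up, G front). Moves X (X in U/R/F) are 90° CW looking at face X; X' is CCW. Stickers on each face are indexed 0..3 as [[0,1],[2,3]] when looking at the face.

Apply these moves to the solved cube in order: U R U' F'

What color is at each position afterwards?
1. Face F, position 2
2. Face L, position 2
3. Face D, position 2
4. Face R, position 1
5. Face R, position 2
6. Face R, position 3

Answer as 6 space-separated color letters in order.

Answer: G O Y Y Y B

Derivation:
After move 1 (U): U=WWWW F=RRGG R=BBRR B=OOBB L=GGOO
After move 2 (R): R=RBRB U=WRWG F=RYGY D=YBYO B=WOWB
After move 3 (U'): U=RGWW F=GGGY R=RYRB B=RBWB L=WOOO
After move 4 (F'): F=GYGG U=RGRR R=BYYB D=OOYO L=WWOW
Query 1: F[2] = G
Query 2: L[2] = O
Query 3: D[2] = Y
Query 4: R[1] = Y
Query 5: R[2] = Y
Query 6: R[3] = B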